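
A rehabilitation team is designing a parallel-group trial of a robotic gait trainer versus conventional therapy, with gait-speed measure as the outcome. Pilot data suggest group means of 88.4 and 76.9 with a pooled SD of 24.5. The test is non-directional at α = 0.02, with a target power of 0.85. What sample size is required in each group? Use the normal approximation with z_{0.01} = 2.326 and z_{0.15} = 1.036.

Cohen's d = |M₁ − M₂| / SD_pooled = |88.4 − 76.9| / 24.5 = 11.5 / 24.5 = 0.469.
For two independent groups with equal n: n = 2·((z_{α/2} + z_β) / d)².
z_{α/2} + z_β = 2.326 + 1.036 = 3.362.
n = 2 × (3.362 / 0.469)² = 2 × 7.168² = 2 × 51.39 = 102.8.
Round up to the next whole participant.

n = 103 per group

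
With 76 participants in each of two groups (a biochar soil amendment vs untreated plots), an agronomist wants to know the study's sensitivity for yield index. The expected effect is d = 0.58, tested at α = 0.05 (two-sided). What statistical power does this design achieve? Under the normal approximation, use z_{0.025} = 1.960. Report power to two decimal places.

power ≈ 0.95

For two equal groups, power = Φ(d·√(n/2) − z_{α/2}).
d·√(n/2) = 0.58 × √(76/2) = 0.58 × 6.164 = 3.575.
z_β = 3.575 − 1.960 = 1.615.
Power = Φ(1.615) = 0.947.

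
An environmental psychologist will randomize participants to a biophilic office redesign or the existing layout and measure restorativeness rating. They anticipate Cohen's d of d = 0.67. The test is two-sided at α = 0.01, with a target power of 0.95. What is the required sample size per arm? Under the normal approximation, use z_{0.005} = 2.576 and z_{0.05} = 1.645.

n = 80 per group

For two independent groups with equal n: n = 2·((z_{α/2} + z_β) / d)².
z_{α/2} + z_β = 2.576 + 1.645 = 4.221.
n = 2 × (4.221 / 0.67)² = 2 × 6.300² = 2 × 39.69 = 79.4.
Round up to the next whole participant.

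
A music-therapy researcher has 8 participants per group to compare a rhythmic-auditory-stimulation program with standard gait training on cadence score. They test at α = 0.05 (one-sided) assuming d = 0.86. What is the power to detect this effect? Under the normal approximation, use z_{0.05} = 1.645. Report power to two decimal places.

For two equal groups, power = Φ(d·√(n/2) − z_{α}).
d·√(n/2) = 0.86 × √(8/2) = 0.86 × 2.000 = 1.720.
z_β = 1.720 − 1.645 = 0.075.
Power = Φ(0.075) = 0.530.

power ≈ 0.53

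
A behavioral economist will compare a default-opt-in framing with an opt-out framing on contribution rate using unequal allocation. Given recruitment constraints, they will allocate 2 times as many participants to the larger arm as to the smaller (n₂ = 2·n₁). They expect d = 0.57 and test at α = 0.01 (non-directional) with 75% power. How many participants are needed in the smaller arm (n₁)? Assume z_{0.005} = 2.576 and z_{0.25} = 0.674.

n₁ = 49

With allocation ratio k = n₂/n₁ = 2, Var(x̄₁−x̄₂) = σ²(1/n₁ + 1/(k·n₁)) = σ²·(k+1)/(k·n₁).
So n₁ = (1 + 1/k)·((z_{α/2} + z_β)/d)² = 1.500 × (3.250/0.57)².
n₁ = 1.500 × 32.51 = 48.8.
Round up: n₁ = 49, giving n₂ = 2 × 49 = 98.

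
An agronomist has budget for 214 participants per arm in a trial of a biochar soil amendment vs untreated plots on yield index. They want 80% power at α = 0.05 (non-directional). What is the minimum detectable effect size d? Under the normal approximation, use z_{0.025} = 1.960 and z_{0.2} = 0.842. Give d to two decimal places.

d_min ≈ 0.27

For two independent groups of n = 214 each: d_min = (z_{α/2} + z_β)·√(2/n).
z-sum = 1.960 + 0.842 = 2.802.
d_min = 2.802 × √(2/214) = 2.802 × 0.0967 = 0.271.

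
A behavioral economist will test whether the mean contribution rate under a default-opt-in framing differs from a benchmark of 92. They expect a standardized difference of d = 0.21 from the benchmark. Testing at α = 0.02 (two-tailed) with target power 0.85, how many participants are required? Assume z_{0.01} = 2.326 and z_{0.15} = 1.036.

n = 257

For a one-sample test: n = ((z_{α/2} + z_β) / d)².
z_{α/2} + z_β = 2.326 + 1.036 = 3.362.
n = (3.362 / 0.21)² = 16.010² = 256.30.
Round up.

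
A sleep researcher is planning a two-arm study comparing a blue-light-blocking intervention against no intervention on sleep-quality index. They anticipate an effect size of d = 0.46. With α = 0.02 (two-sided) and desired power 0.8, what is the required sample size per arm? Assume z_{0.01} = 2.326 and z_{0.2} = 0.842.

n = 95 per group

For two independent groups with equal n: n = 2·((z_{α/2} + z_β) / d)².
z_{α/2} + z_β = 2.326 + 0.842 = 3.168.
n = 2 × (3.168 / 0.46)² = 2 × 6.887² = 2 × 47.43 = 94.9.
Round up to the next whole participant.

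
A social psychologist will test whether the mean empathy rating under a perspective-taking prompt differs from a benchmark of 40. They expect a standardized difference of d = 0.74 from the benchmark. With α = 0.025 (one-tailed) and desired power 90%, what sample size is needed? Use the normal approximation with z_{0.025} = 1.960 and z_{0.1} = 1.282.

n = 20

For a one-sample test: n = ((z_{α} + z_β) / d)².
z_{α} + z_β = 1.960 + 1.282 = 3.242.
n = (3.242 / 0.74)² = 4.381² = 19.19.
Round up.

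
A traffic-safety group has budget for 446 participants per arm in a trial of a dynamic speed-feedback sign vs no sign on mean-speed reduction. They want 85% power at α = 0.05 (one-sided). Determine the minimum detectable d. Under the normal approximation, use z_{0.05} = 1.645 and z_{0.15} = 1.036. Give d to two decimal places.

For two independent groups of n = 446 each: d_min = (z_{α} + z_β)·√(2/n).
z-sum = 1.645 + 1.036 = 2.681.
d_min = 2.681 × √(2/446) = 2.681 × 0.0670 = 0.180.

d_min ≈ 0.18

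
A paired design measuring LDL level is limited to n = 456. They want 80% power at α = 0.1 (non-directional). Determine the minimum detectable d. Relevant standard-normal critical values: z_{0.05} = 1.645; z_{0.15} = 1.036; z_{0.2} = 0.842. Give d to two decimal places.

d_min ≈ 0.12

For a single sample (or paired design) of n = 456: d_min = (z_{α/2} + z_β)/√n.
z-sum = 1.645 + 0.842 = 2.487.
d_min = 2.487 / √456 = 2.487 / 21.354 = 0.116.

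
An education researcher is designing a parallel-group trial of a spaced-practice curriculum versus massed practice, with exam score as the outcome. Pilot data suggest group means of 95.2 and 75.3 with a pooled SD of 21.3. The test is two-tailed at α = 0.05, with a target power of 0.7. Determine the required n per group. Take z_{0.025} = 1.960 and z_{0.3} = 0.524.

Cohen's d = |M₁ − M₂| / SD_pooled = |95.2 − 75.3| / 21.3 = 19.9 / 21.3 = 0.934.
For two independent groups with equal n: n = 2·((z_{α/2} + z_β) / d)².
z_{α/2} + z_β = 1.960 + 0.524 = 2.484.
n = 2 × (2.484 / 0.934)² = 2 × 2.660² = 2 × 7.07 = 14.1.
Round up to the next whole participant.

n = 15 per group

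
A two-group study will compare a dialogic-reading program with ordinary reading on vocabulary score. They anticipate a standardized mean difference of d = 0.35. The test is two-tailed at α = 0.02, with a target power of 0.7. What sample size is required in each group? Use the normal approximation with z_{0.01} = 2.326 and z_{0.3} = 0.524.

For two independent groups with equal n: n = 2·((z_{α/2} + z_β) / d)².
z_{α/2} + z_β = 2.326 + 0.524 = 2.850.
n = 2 × (2.850 / 0.35)² = 2 × 8.143² = 2 × 66.31 = 132.6.
Round up to the next whole participant.

n = 133 per group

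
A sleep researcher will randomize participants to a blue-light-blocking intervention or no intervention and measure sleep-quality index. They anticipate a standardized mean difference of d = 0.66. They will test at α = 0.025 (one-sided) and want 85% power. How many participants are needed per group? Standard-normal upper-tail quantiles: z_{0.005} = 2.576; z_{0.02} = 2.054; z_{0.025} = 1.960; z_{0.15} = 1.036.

For two independent groups with equal n: n = 2·((z_{α} + z_β) / d)².
z_{α} + z_β = 1.960 + 1.036 = 2.996.
n = 2 × (2.996 / 0.66)² = 2 × 4.539² = 2 × 20.61 = 41.2.
Round up to the next whole participant.

n = 42 per group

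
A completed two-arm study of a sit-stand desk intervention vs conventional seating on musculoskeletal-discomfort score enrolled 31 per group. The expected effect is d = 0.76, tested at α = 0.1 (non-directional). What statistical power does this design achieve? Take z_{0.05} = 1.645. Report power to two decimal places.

For two equal groups, power = Φ(d·√(n/2) − z_{α/2}).
d·√(n/2) = 0.76 × √(31/2) = 0.76 × 3.937 = 2.992.
z_β = 2.992 − 1.645 = 1.347.
Power = Φ(1.347) = 0.911.

power ≈ 0.91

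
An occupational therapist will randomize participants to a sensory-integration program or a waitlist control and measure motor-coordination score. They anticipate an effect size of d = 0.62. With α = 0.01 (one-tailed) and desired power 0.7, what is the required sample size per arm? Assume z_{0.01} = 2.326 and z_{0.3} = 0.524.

n = 43 per group

For two independent groups with equal n: n = 2·((z_{α} + z_β) / d)².
z_{α} + z_β = 2.326 + 0.524 = 2.850.
n = 2 × (2.850 / 0.62)² = 2 × 4.597² = 2 × 21.13 = 42.3.
Round up to the next whole participant.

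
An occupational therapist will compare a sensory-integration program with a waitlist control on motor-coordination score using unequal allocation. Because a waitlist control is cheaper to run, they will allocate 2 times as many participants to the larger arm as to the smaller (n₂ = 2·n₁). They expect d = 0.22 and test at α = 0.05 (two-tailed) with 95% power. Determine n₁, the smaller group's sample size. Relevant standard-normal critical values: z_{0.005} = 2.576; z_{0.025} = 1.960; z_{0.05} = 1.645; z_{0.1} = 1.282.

n₁ = 403

With allocation ratio k = n₂/n₁ = 2, Var(x̄₁−x̄₂) = σ²(1/n₁ + 1/(k·n₁)) = σ²·(k+1)/(k·n₁).
So n₁ = (1 + 1/k)·((z_{α/2} + z_β)/d)² = 1.500 × (3.605/0.22)².
n₁ = 1.500 × 268.51 = 402.8.
Round up: n₁ = 403, giving n₂ = 2 × 403 = 806.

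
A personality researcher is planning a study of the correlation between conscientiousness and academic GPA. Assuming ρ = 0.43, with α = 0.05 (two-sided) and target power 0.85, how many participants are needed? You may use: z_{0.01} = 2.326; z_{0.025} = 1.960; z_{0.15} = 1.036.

Fisher's z: C = ½·ln((1+r)/(1−r)) = ½·ln(2.5088) = 0.4599.
n = ((z_{α/2} + z_β)/C)² + 3.
(1.960 + 1.036) / 0.4599 = 2.996 / 0.4599 = 6.514.
n = 6.514² + 3 = 42.44 + 3 = 45.4.
Round up.

n = 46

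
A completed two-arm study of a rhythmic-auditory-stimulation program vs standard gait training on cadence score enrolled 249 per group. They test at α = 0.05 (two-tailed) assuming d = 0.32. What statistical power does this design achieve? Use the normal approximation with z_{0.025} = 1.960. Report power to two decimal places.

power ≈ 0.95

For two equal groups, power = Φ(d·√(n/2) − z_{α/2}).
d·√(n/2) = 0.32 × √(249/2) = 0.32 × 11.158 = 3.571.
z_β = 3.571 − 1.960 = 1.611.
Power = Φ(1.611) = 0.946.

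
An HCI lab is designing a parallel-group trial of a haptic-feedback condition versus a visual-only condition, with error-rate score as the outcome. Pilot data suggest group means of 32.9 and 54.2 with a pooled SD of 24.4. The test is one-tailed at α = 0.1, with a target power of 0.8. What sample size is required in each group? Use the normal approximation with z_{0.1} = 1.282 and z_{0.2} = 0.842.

n = 12 per group

Cohen's d = |M₁ − M₂| / SD_pooled = |32.9 − 54.2| / 24.4 = 21.3 / 24.4 = 0.873.
For two independent groups with equal n: n = 2·((z_{α} + z_β) / d)².
z_{α} + z_β = 1.282 + 0.842 = 2.124.
n = 2 × (2.124 / 0.873)² = 2 × 2.433² = 2 × 5.92 = 11.8.
Round up to the next whole participant.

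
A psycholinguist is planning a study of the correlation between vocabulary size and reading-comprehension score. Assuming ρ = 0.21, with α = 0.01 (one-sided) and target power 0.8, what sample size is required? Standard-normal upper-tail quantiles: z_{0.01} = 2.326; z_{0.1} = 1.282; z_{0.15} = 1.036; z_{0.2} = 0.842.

Fisher's z: C = ½·ln((1+r)/(1−r)) = ½·ln(1.5316) = 0.2132.
n = ((z_{α} + z_β)/C)² + 3.
(2.326 + 0.842) / 0.2132 = 3.168 / 0.2132 = 14.859.
n = 14.859² + 3 = 220.80 + 3 = 223.8.
Round up.

n = 224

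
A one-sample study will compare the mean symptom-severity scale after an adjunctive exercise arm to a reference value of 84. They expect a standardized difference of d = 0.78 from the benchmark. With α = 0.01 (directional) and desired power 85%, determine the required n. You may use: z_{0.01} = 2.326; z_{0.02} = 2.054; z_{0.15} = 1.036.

n = 19

For a one-sample test: n = ((z_{α} + z_β) / d)².
z_{α} + z_β = 2.326 + 1.036 = 3.362.
n = (3.362 / 0.78)² = 4.310² = 18.58.
Round up.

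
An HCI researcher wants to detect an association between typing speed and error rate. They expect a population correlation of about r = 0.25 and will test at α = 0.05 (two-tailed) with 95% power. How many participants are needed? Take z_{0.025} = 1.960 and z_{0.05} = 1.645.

Fisher's z: C = ½·ln((1+r)/(1−r)) = ½·ln(1.6667) = 0.2554.
n = ((z_{α/2} + z_β)/C)² + 3.
(1.960 + 1.645) / 0.2554 = 3.605 / 0.2554 = 14.115.
n = 14.115² + 3 = 199.24 + 3 = 202.2.
Round up.

n = 203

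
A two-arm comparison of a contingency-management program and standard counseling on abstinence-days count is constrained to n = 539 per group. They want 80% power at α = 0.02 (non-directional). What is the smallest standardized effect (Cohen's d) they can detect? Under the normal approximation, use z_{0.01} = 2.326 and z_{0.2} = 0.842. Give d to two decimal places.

For two independent groups of n = 539 each: d_min = (z_{α/2} + z_β)·√(2/n).
z-sum = 2.326 + 0.842 = 3.168.
d_min = 3.168 × √(2/539) = 3.168 × 0.0609 = 0.193.

d_min ≈ 0.19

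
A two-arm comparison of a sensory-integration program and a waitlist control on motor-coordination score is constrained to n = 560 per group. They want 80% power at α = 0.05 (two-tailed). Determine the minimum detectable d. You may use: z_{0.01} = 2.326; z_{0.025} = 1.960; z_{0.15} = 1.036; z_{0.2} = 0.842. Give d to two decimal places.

For two independent groups of n = 560 each: d_min = (z_{α/2} + z_β)·√(2/n).
z-sum = 1.960 + 0.842 = 2.802.
d_min = 2.802 × √(2/560) = 2.802 × 0.0598 = 0.167.

d_min ≈ 0.17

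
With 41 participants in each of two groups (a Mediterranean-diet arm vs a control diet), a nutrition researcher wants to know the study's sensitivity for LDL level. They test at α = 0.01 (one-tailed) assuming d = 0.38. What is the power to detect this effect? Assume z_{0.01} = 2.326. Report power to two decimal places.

For two equal groups, power = Φ(d·√(n/2) − z_{α}).
d·√(n/2) = 0.38 × √(41/2) = 0.38 × 4.528 = 1.721.
z_β = 1.721 − 2.326 = -0.605.
Power = Φ(-0.605) = 0.272.

power ≈ 0.27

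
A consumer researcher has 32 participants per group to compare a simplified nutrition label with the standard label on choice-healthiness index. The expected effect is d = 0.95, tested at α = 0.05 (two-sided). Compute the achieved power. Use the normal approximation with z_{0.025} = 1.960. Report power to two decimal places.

For two equal groups, power = Φ(d·√(n/2) − z_{α/2}).
d·√(n/2) = 0.95 × √(32/2) = 0.95 × 4.000 = 3.800.
z_β = 3.800 − 1.960 = 1.840.
Power = Φ(1.840) = 0.967.

power ≈ 0.97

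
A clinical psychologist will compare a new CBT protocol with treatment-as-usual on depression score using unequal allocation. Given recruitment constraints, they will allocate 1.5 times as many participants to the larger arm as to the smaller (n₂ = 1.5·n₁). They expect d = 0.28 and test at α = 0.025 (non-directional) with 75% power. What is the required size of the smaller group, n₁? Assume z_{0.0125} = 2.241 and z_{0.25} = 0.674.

With allocation ratio k = n₂/n₁ = 1.5, Var(x̄₁−x̄₂) = σ²(1/n₁ + 1/(k·n₁)) = σ²·(k+1)/(k·n₁).
So n₁ = (1 + 1/k)·((z_{α/2} + z_β)/d)² = 1.667 × (2.915/0.28)².
n₁ = 1.667 × 108.38 = 180.6.
Round up: n₁ = 181, giving n₂ = ⌈1.5 × 181⌉ = ⌈271.5⌉ = 272.

n₁ = 181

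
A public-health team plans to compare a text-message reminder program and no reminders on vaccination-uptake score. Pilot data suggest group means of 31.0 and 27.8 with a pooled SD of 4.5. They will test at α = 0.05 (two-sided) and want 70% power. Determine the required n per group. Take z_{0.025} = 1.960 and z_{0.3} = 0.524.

Cohen's d = |M₁ − M₂| / SD_pooled = |31.0 − 27.8| / 4.5 = 3.2 / 4.5 = 0.711.
For two independent groups with equal n: n = 2·((z_{α/2} + z_β) / d)².
z_{α/2} + z_β = 1.960 + 0.524 = 2.484.
n = 2 × (2.484 / 0.711)² = 2 × 3.494² = 2 × 12.21 = 24.4.
Round up to the next whole participant.

n = 25 per group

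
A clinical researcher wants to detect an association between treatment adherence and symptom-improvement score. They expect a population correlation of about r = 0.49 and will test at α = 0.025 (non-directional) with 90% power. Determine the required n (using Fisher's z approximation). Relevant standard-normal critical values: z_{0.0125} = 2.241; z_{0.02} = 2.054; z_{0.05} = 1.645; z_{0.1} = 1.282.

Fisher's z: C = ½·ln((1+r)/(1−r)) = ½·ln(2.9216) = 0.5361.
n = ((z_{α/2} + z_β)/C)² + 3.
(2.241 + 1.282) / 0.5361 = 3.523 / 0.5361 = 6.572.
n = 6.572² + 3 = 43.19 + 3 = 46.2.
Round up.

n = 47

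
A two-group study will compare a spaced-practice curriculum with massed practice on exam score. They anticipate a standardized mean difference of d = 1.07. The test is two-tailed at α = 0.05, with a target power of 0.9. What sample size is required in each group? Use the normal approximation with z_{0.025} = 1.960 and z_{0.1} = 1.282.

n = 19 per group

For two independent groups with equal n: n = 2·((z_{α/2} + z_β) / d)².
z_{α/2} + z_β = 1.960 + 1.282 = 3.242.
n = 2 × (3.242 / 1.07)² = 2 × 3.030² = 2 × 9.18 = 18.4.
Round up to the next whole participant.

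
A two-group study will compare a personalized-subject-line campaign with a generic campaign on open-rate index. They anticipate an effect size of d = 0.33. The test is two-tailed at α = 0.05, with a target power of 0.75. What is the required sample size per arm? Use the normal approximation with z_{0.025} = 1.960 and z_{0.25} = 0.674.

For two independent groups with equal n: n = 2·((z_{α/2} + z_β) / d)².
z_{α/2} + z_β = 1.960 + 0.674 = 2.634.
n = 2 × (2.634 / 0.33)² = 2 × 7.982² = 2 × 63.71 = 127.4.
Round up to the next whole participant.

n = 128 per group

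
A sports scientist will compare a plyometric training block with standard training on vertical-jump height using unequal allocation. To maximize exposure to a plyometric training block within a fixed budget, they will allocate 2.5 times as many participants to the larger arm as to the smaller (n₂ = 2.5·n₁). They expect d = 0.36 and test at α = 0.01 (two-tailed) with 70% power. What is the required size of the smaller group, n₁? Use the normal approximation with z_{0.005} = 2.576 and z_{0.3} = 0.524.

With allocation ratio k = n₂/n₁ = 2.5, Var(x̄₁−x̄₂) = σ²(1/n₁ + 1/(k·n₁)) = σ²·(k+1)/(k·n₁).
So n₁ = (1 + 1/k)·((z_{α/2} + z_β)/d)² = 1.400 × (3.100/0.36)².
n₁ = 1.400 × 74.15 = 103.8.
Round up: n₁ = 104, giving n₂ = 2.5 × 104 = 260.

n₁ = 104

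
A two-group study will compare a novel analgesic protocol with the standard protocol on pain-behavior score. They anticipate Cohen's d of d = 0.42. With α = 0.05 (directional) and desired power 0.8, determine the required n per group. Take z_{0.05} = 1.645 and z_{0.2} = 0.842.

n = 71 per group

For two independent groups with equal n: n = 2·((z_{α} + z_β) / d)².
z_{α} + z_β = 1.645 + 0.842 = 2.487.
n = 2 × (2.487 / 0.42)² = 2 × 5.921² = 2 × 35.06 = 70.1.
Round up to the next whole participant.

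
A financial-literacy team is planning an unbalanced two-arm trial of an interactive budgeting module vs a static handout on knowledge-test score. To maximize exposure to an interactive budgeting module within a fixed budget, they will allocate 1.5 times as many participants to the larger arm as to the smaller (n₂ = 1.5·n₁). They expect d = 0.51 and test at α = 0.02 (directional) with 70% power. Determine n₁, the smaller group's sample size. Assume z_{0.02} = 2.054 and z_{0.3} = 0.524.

With allocation ratio k = n₂/n₁ = 1.5, Var(x̄₁−x̄₂) = σ²(1/n₁ + 1/(k·n₁)) = σ²·(k+1)/(k·n₁).
So n₁ = (1 + 1/k)·((z_{α} + z_β)/d)² = 1.667 × (2.578/0.51)².
n₁ = 1.667 × 25.55 = 42.6.
Round up: n₁ = 43, giving n₂ = ⌈1.5 × 43⌉ = ⌈64.5⌉ = 65.

n₁ = 43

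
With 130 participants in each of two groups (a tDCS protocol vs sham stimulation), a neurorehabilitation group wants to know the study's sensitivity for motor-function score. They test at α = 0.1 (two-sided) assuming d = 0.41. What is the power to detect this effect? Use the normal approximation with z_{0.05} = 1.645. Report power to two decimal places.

power ≈ 0.95

For two equal groups, power = Φ(d·√(n/2) − z_{α/2}).
d·√(n/2) = 0.41 × √(130/2) = 0.41 × 8.062 = 3.306.
z_β = 3.306 − 1.645 = 1.661.
Power = Φ(1.661) = 0.952.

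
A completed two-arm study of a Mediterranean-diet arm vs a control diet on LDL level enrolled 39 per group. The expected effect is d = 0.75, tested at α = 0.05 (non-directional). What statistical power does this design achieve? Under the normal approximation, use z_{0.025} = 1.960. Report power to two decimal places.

power ≈ 0.91

For two equal groups, power = Φ(d·√(n/2) − z_{α/2}).
d·√(n/2) = 0.75 × √(39/2) = 0.75 × 4.416 = 3.312.
z_β = 3.312 − 1.960 = 1.352.
Power = Φ(1.352) = 0.912.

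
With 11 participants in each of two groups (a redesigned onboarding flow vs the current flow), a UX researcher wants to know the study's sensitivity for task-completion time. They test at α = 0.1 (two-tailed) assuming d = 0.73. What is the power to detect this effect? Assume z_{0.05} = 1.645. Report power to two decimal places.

For two equal groups, power = Φ(d·√(n/2) − z_{α/2}).
d·√(n/2) = 0.73 × √(11/2) = 0.73 × 2.345 = 1.712.
z_β = 1.712 − 1.645 = 0.067.
Power = Φ(0.067) = 0.527.

power ≈ 0.53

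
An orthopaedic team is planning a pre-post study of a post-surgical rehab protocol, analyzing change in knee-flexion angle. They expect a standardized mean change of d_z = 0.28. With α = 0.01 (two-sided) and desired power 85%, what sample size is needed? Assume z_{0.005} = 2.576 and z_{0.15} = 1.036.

n = 167 pairs

For a paired (one-sample on differences) test: n = ((z_{α/2} + z_β) / d)².
z_{α/2} + z_β = 2.576 + 1.036 = 3.612.
n = (3.612 / 0.28)² = 12.900² = 166.41.
Round up.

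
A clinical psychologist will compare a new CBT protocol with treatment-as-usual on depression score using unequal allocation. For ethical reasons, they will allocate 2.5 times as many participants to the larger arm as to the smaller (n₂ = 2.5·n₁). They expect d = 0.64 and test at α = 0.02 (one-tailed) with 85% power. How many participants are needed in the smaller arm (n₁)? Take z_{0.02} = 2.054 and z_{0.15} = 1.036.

With allocation ratio k = n₂/n₁ = 2.5, Var(x̄₁−x̄₂) = σ²(1/n₁ + 1/(k·n₁)) = σ²·(k+1)/(k·n₁).
So n₁ = (1 + 1/k)·((z_{α} + z_β)/d)² = 1.400 × (3.090/0.64)².
n₁ = 1.400 × 23.31 = 32.6.
Round up: n₁ = 33, giving n₂ = ⌈2.5 × 33⌉ = ⌈82.5⌉ = 83.

n₁ = 33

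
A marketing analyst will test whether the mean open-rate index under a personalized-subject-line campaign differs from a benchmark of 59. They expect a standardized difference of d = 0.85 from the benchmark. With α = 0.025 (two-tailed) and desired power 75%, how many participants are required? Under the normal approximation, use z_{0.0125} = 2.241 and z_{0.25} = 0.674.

For a one-sample test: n = ((z_{α/2} + z_β) / d)².
z_{α/2} + z_β = 2.241 + 0.674 = 2.915.
n = (2.915 / 0.85)² = 3.429² = 11.76.
Round up.

n = 12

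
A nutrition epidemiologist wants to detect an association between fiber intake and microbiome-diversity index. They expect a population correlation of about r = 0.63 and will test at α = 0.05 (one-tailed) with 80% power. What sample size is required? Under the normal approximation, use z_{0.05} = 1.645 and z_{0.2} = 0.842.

Fisher's z: C = ½·ln((1+r)/(1−r)) = ½·ln(4.4054) = 0.7414.
n = ((z_{α} + z_β)/C)² + 3.
(1.645 + 0.842) / 0.7414 = 2.487 / 0.7414 = 3.354.
n = 3.354² + 3 = 11.25 + 3 = 14.3.
Round up.

n = 15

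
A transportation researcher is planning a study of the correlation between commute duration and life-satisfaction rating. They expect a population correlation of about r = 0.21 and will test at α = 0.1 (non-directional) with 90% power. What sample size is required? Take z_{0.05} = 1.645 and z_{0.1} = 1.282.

Fisher's z: C = ½·ln((1+r)/(1−r)) = ½·ln(1.5316) = 0.2132.
n = ((z_{α/2} + z_β)/C)² + 3.
(1.645 + 1.282) / 0.2132 = 2.927 / 0.2132 = 13.729.
n = 13.729² + 3 = 188.48 + 3 = 191.5.
Round up.

n = 192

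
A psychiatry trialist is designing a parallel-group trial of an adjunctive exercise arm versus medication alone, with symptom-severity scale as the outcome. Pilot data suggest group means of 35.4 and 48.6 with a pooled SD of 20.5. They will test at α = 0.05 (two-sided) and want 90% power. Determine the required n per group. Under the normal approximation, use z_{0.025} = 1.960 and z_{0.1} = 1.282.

n = 51 per group

Cohen's d = |M₁ − M₂| / SD_pooled = |35.4 − 48.6| / 20.5 = 13.2 / 20.5 = 0.644.
For two independent groups with equal n: n = 2·((z_{α/2} + z_β) / d)².
z_{α/2} + z_β = 1.960 + 1.282 = 3.242.
n = 2 × (3.242 / 0.644)² = 2 × 5.034² = 2 × 25.34 = 50.7.
Round up to the next whole participant.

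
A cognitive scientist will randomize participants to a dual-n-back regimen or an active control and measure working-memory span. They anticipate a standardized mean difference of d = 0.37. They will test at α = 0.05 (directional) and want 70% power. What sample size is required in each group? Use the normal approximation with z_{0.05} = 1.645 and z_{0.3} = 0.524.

n = 69 per group

For two independent groups with equal n: n = 2·((z_{α} + z_β) / d)².
z_{α} + z_β = 1.645 + 0.524 = 2.169.
n = 2 × (2.169 / 0.37)² = 2 × 5.862² = 2 × 34.36 = 68.7.
Round up to the next whole participant.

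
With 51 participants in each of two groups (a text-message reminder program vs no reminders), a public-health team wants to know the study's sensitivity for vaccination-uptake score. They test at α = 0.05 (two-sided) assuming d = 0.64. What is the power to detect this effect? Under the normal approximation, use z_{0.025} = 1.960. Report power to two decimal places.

power ≈ 0.90

For two equal groups, power = Φ(d·√(n/2) − z_{α/2}).
d·√(n/2) = 0.64 × √(51/2) = 0.64 × 5.050 = 3.232.
z_β = 3.232 − 1.960 = 1.272.
Power = Φ(1.272) = 0.898.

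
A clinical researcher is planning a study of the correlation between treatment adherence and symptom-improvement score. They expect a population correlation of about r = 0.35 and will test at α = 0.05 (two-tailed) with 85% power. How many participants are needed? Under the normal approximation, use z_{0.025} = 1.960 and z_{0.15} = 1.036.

n = 71

Fisher's z: C = ½·ln((1+r)/(1−r)) = ½·ln(2.0769) = 0.3654.
n = ((z_{α/2} + z_β)/C)² + 3.
(1.960 + 1.036) / 0.3654 = 2.996 / 0.3654 = 8.199.
n = 8.199² + 3 = 67.23 + 3 = 70.2.
Round up.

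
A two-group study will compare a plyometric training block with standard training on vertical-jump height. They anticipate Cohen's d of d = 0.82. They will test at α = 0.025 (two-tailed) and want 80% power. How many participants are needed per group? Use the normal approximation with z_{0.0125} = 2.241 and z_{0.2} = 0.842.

n = 29 per group

For two independent groups with equal n: n = 2·((z_{α/2} + z_β) / d)².
z_{α/2} + z_β = 2.241 + 0.842 = 3.083.
n = 2 × (3.083 / 0.82)² = 2 × 3.760² = 2 × 14.14 = 28.3.
Round up to the next whole participant.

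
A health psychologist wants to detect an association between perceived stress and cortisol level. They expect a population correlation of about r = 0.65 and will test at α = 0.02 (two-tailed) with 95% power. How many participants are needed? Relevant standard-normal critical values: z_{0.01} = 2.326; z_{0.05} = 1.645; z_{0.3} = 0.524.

Fisher's z: C = ½·ln((1+r)/(1−r)) = ½·ln(4.7143) = 0.7753.
n = ((z_{α/2} + z_β)/C)² + 3.
(2.326 + 1.645) / 0.7753 = 3.971 / 0.7753 = 5.122.
n = 5.122² + 3 = 26.23 + 3 = 29.2.
Round up.

n = 30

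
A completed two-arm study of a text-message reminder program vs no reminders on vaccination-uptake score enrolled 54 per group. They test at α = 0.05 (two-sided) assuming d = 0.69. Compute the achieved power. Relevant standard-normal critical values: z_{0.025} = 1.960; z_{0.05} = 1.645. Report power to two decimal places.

power ≈ 0.95

For two equal groups, power = Φ(d·√(n/2) − z_{α/2}).
d·√(n/2) = 0.69 × √(54/2) = 0.69 × 5.196 = 3.585.
z_β = 3.585 − 1.960 = 1.625.
Power = Φ(1.625) = 0.948.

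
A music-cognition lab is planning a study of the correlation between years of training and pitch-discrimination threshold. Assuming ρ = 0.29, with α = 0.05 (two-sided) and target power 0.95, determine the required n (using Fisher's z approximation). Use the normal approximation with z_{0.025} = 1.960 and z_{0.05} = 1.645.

Fisher's z: C = ½·ln((1+r)/(1−r)) = ½·ln(1.8169) = 0.2986.
n = ((z_{α/2} + z_β)/C)² + 3.
(1.960 + 1.645) / 0.2986 = 3.605 / 0.2986 = 12.073.
n = 12.073² + 3 = 145.76 + 3 = 148.8.
Round up.

n = 149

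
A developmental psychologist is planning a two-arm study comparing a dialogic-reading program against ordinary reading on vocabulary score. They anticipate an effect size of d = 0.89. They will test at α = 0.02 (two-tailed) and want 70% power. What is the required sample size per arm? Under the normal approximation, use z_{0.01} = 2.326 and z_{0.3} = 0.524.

n = 21 per group

For two independent groups with equal n: n = 2·((z_{α/2} + z_β) / d)².
z_{α/2} + z_β = 2.326 + 0.524 = 2.850.
n = 2 × (2.850 / 0.89)² = 2 × 3.202² = 2 × 10.25 = 20.5.
Round up to the next whole participant.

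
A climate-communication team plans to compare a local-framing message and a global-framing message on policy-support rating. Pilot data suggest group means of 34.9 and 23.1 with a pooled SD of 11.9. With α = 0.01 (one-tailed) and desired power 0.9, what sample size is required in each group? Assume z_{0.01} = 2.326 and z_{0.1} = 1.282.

n = 27 per group

Cohen's d = |M₁ − M₂| / SD_pooled = |34.9 − 23.1| / 11.9 = 11.8 / 11.9 = 0.992.
For two independent groups with equal n: n = 2·((z_{α} + z_β) / d)².
z_{α} + z_β = 2.326 + 1.282 = 3.608.
n = 2 × (3.608 / 0.992)² = 2 × 3.637² = 2 × 13.23 = 26.5.
Round up to the next whole participant.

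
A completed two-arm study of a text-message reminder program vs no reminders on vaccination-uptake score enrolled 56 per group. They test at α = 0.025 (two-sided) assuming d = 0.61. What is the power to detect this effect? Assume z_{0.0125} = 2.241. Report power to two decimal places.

power ≈ 0.84

For two equal groups, power = Φ(d·√(n/2) − z_{α/2}).
d·√(n/2) = 0.61 × √(56/2) = 0.61 × 5.292 = 3.228.
z_β = 3.228 − 2.241 = 0.987.
Power = Φ(0.987) = 0.838.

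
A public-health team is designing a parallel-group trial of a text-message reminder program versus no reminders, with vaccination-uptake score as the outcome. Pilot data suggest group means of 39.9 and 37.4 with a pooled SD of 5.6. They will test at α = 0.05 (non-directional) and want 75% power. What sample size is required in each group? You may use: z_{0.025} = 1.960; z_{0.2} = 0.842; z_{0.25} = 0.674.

n = 70 per group

Cohen's d = |M₁ − M₂| / SD_pooled = |39.9 − 37.4| / 5.6 = 2.5 / 5.6 = 0.446.
For two independent groups with equal n: n = 2·((z_{α/2} + z_β) / d)².
z_{α/2} + z_β = 1.960 + 0.674 = 2.634.
n = 2 × (2.634 / 0.446)² = 2 × 5.906² = 2 × 34.88 = 69.8.
Round up to the next whole participant.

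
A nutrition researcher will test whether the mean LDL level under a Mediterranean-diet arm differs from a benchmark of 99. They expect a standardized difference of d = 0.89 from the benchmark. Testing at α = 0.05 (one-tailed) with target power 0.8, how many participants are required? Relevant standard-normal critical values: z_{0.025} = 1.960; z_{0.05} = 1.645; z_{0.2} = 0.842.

n = 8

For a one-sample test: n = ((z_{α} + z_β) / d)².
z_{α} + z_β = 1.645 + 0.842 = 2.487.
n = (2.487 / 0.89)² = 2.794² = 7.81.
Round up.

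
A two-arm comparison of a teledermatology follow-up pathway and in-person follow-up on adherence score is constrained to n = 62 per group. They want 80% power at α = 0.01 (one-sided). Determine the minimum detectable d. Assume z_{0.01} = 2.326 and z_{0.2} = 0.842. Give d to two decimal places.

d_min ≈ 0.57

For two independent groups of n = 62 each: d_min = (z_{α} + z_β)·√(2/n).
z-sum = 2.326 + 0.842 = 3.168.
d_min = 3.168 × √(2/62) = 3.168 × 0.1796 = 0.569.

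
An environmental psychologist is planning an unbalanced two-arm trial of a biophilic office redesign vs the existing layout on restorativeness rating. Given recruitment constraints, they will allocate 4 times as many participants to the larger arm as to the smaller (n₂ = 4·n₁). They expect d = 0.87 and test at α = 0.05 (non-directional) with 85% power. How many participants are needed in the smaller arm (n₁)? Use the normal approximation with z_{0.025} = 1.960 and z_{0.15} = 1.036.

n₁ = 15

With allocation ratio k = n₂/n₁ = 4, Var(x̄₁−x̄₂) = σ²(1/n₁ + 1/(k·n₁)) = σ²·(k+1)/(k·n₁).
So n₁ = (1 + 1/k)·((z_{α/2} + z_β)/d)² = 1.250 × (2.996/0.87)².
n₁ = 1.250 × 11.86 = 14.8.
Round up: n₁ = 15, giving n₂ = 4 × 15 = 60.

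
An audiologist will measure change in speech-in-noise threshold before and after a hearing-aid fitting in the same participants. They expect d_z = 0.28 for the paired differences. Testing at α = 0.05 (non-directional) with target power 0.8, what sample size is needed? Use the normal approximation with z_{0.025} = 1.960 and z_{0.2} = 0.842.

n = 101 pairs

For a paired (one-sample on differences) test: n = ((z_{α/2} + z_β) / d)².
z_{α/2} + z_β = 1.960 + 0.842 = 2.802.
n = (2.802 / 0.28)² = 10.007² = 100.14.
Round up.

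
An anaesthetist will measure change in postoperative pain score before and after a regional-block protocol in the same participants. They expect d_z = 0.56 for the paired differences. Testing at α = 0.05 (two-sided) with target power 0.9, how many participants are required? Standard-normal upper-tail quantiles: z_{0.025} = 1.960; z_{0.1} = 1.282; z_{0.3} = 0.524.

For a paired (one-sample on differences) test: n = ((z_{α/2} + z_β) / d)².
z_{α/2} + z_β = 1.960 + 1.282 = 3.242.
n = (3.242 / 0.56)² = 5.789² = 33.52.
Round up.

n = 34 pairs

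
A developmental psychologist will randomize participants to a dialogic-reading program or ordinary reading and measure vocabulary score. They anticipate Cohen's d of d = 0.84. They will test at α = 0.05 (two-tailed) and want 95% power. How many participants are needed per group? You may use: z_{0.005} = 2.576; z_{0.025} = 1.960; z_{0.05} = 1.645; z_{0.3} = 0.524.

n = 37 per group

For two independent groups with equal n: n = 2·((z_{α/2} + z_β) / d)².
z_{α/2} + z_β = 1.960 + 1.645 = 3.605.
n = 2 × (3.605 / 0.84)² = 2 × 4.292² = 2 × 18.42 = 36.8.
Round up to the next whole participant.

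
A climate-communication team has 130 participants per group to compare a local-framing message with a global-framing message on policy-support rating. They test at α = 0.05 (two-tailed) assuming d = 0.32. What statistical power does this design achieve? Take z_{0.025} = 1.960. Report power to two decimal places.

power ≈ 0.73

For two equal groups, power = Φ(d·√(n/2) − z_{α/2}).
d·√(n/2) = 0.32 × √(130/2) = 0.32 × 8.062 = 2.580.
z_β = 2.580 − 1.960 = 0.620.
Power = Φ(0.620) = 0.732.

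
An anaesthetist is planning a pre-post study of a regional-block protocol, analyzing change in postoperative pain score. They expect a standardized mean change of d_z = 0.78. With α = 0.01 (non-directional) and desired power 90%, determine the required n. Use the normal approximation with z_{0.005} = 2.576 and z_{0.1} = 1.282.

For a paired (one-sample on differences) test: n = ((z_{α/2} + z_β) / d)².
z_{α/2} + z_β = 2.576 + 1.282 = 3.858.
n = (3.858 / 0.78)² = 4.946² = 24.46.
Round up.

n = 25 pairs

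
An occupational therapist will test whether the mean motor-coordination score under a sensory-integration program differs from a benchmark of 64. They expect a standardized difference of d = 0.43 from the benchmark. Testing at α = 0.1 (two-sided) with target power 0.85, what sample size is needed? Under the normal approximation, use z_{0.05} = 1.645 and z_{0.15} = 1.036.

For a one-sample test: n = ((z_{α/2} + z_β) / d)².
z_{α/2} + z_β = 1.645 + 1.036 = 2.681.
n = (2.681 / 0.43)² = 6.235² = 38.87.
Round up.

n = 39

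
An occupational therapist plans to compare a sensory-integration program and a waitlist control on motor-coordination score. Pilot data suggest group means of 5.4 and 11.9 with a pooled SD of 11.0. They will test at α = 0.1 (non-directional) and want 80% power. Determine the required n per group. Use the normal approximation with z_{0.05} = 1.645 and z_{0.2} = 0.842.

Cohen's d = |M₁ − M₂| / SD_pooled = |5.4 − 11.9| / 11.0 = 6.5 / 11.0 = 0.591.
For two independent groups with equal n: n = 2·((z_{α/2} + z_β) / d)².
z_{α/2} + z_β = 1.645 + 0.842 = 2.487.
n = 2 × (2.487 / 0.591)² = 2 × 4.208² = 2 × 17.71 = 35.4.
Round up to the next whole participant.

n = 36 per group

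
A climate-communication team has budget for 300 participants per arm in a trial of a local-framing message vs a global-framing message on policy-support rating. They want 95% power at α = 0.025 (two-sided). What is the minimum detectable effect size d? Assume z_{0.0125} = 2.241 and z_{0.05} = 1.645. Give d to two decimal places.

d_min ≈ 0.32

For two independent groups of n = 300 each: d_min = (z_{α/2} + z_β)·√(2/n).
z-sum = 2.241 + 1.645 = 3.886.
d_min = 3.886 × √(2/300) = 3.886 × 0.0816 = 0.317.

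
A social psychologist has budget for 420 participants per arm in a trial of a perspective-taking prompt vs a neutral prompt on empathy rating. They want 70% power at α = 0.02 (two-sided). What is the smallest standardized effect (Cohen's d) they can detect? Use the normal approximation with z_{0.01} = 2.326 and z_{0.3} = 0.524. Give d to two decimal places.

For two independent groups of n = 420 each: d_min = (z_{α/2} + z_β)·√(2/n).
z-sum = 2.326 + 0.524 = 2.850.
d_min = 2.850 × √(2/420) = 2.850 × 0.0690 = 0.197.

d_min ≈ 0.20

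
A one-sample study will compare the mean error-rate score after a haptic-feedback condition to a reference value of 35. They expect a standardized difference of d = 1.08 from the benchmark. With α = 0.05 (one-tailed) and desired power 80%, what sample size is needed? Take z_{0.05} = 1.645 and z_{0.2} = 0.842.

For a one-sample test: n = ((z_{α} + z_β) / d)².
z_{α} + z_β = 1.645 + 0.842 = 2.487.
n = (2.487 / 1.08)² = 2.303² = 5.30.
Round up.

n = 6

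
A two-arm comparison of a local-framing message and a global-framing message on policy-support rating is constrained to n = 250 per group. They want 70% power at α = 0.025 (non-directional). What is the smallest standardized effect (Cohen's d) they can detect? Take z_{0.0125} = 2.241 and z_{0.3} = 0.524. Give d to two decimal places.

d_min ≈ 0.25

For two independent groups of n = 250 each: d_min = (z_{α/2} + z_β)·√(2/n).
z-sum = 2.241 + 0.524 = 2.765.
d_min = 2.765 × √(2/250) = 2.765 × 0.0894 = 0.247.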